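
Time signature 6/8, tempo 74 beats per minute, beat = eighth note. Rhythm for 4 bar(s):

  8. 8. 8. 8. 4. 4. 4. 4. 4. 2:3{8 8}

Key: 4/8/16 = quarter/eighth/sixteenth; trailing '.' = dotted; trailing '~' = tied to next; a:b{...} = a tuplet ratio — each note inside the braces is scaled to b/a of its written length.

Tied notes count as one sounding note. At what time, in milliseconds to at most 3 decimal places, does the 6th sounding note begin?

1. 0.0ms @ 0 + 1216.216ms (3/2)
2. 1216.216ms @ 3/2 + 1216.216ms (3/2)
3. 2432.432ms @ 3 + 1216.216ms (3/2)
4. 3648.649ms @ 9/2 + 1216.216ms (3/2)
5. 4864.865ms @ 6 + 2432.432ms (3)
6. 7297.297ms @ 9 + 2432.432ms (3)
7. 9729.73ms @ 12 + 2432.432ms (3)
8. 12162.162ms @ 15 + 2432.432ms (3)
9. 14594.595ms @ 18 + 2432.432ms (3)
10. 17027.027ms @ 21 + 1216.216ms (3/2)
11. 18243.243ms @ 45/2 + 1216.216ms (3/2)

note 6 onset = 9b = 7297.297ms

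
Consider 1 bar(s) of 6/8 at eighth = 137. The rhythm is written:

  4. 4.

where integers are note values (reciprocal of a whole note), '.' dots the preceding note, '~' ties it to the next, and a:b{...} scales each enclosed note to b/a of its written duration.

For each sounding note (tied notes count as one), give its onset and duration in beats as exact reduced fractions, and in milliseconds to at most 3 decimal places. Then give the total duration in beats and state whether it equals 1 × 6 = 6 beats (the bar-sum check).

1) 0.0ms=0b +1313.869ms=3b
2) 1313.869ms=3b +1313.869ms=3b
Σ=6b of 6 (137bpm 6/8) — PASS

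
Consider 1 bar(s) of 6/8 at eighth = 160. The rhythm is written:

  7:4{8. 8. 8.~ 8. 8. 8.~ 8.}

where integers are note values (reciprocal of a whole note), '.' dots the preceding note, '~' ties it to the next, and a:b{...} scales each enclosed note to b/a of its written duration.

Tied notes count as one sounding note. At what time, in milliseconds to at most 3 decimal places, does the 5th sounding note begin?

1. 0.0ms @ 0 + 321.429ms (6/7)
2. 321.429ms @ 6/7 + 321.429ms (6/7)
3. 642.857ms @ 12/7 + 642.857ms (12/7)
4. 1285.714ms @ 24/7 + 321.429ms (6/7)
5. 1607.143ms @ 30/7 + 642.857ms (12/7)

note 5 onset = 30/7b = 1607.143ms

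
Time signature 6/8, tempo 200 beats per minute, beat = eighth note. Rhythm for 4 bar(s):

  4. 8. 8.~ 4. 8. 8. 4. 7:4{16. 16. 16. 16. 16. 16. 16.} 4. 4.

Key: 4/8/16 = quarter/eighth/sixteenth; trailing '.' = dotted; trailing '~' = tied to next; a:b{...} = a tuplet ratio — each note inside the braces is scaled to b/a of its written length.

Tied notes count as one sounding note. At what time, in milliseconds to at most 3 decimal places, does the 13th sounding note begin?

note 13 onset = 123/7b = 5271.429ms

1. 0.0ms @ 0 + 900.0ms (3)
2. 900.0ms @ 3 + 450.0ms (3/2)
3. 1350.0ms @ 9/2 + 1350.0ms (9/2)
4. 2700.0ms @ 9 + 450.0ms (3/2)
5. 3150.0ms @ 21/2 + 450.0ms (3/2)
6. 3600.0ms @ 12 + 900.0ms (3)
7. 4500.0ms @ 15 + 128.571ms (3/7)
8. 4628.571ms @ 108/7 + 128.571ms (3/7)
9. 4757.143ms @ 111/7 + 128.571ms (3/7)
10. 4885.714ms @ 114/7 + 128.571ms (3/7)
11. 5014.286ms @ 117/7 + 128.571ms (3/7)
12. 5142.857ms @ 120/7 + 128.571ms (3/7)
13. 5271.429ms @ 123/7 + 128.571ms (3/7)
14. 5400.0ms @ 18 + 900.0ms (3)
15. 6300.0ms @ 21 + 900.0ms (3)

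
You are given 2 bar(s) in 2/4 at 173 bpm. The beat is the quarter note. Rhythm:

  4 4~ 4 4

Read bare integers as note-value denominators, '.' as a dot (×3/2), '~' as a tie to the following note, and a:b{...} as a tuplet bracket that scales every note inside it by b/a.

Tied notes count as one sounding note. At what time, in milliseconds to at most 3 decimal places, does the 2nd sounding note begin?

1. 0.0ms @ 0 + 346.821ms (1)
2. 346.821ms @ 1 + 693.642ms (2)
3. 1040.462ms @ 3 + 346.821ms (1)

note 2 onset = 1b = 346.821ms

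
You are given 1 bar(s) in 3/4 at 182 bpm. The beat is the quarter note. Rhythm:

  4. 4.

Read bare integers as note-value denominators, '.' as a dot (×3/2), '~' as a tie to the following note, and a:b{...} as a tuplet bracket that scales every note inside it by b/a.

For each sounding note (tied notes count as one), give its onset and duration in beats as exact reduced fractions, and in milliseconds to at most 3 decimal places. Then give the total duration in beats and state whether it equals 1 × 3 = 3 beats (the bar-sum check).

1) 0.0ms=0b +494.505ms=3/2b
2) 494.505ms=3/2b +494.505ms=3/2b
Σ=3b of 3 (182bpm 3/4) — PASS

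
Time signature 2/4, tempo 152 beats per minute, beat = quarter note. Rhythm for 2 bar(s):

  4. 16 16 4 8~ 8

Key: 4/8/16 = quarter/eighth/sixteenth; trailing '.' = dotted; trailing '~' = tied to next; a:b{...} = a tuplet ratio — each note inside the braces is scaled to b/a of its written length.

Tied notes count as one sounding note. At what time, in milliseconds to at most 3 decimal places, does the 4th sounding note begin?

1. 0.0ms @ 0 + 592.105ms (3/2)
2. 592.105ms @ 3/2 + 98.684ms (1/4)
3. 690.789ms @ 7/4 + 98.684ms (1/4)
4. 789.474ms @ 2 + 394.737ms (1)
5. 1184.211ms @ 3 + 394.737ms (1)

note 4 onset = 2b = 789.474ms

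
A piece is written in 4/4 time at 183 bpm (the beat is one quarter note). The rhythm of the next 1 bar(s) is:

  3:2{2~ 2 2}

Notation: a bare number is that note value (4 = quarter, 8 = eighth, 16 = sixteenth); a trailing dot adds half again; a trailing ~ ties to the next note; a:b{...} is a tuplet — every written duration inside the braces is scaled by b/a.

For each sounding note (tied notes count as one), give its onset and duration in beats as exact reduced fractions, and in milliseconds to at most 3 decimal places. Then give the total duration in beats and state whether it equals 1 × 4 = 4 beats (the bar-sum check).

1) 0.0ms=0b +874.317ms=8/3b
2) 874.317ms=8/3b +437.158ms=4/3b
Σ=4b of 4 (183bpm 4/4) — PASS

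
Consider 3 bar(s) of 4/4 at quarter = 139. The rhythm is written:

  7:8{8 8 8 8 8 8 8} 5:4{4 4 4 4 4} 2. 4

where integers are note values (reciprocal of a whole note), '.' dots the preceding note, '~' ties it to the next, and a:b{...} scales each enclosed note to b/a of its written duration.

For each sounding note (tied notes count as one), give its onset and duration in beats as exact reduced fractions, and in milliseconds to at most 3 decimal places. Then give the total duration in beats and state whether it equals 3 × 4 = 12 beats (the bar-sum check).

1) 0.0ms=0b +246.66ms=4/7b
2) 246.66ms=4/7b +246.66ms=4/7b
3) 493.32ms=8/7b +246.66ms=4/7b
4) 739.979ms=12/7b +246.66ms=4/7b
5) 986.639ms=16/7b +246.66ms=4/7b
6) 1233.299ms=20/7b +246.66ms=4/7b
7) 1479.959ms=24/7b +246.66ms=4/7b
8) 1726.619ms=4b +345.324ms=4/5b
9) 2071.942ms=24/5b +345.324ms=4/5b
10) 2417.266ms=28/5b +345.324ms=4/5b
11) 2762.59ms=32/5b +345.324ms=4/5b
12) 3107.914ms=36/5b +345.324ms=4/5b
13) 3453.237ms=8b +1294.964ms=3b
14) 4748.201ms=11b +431.655ms=1b
Σ=12b of 12 (139bpm 4/4) — PASS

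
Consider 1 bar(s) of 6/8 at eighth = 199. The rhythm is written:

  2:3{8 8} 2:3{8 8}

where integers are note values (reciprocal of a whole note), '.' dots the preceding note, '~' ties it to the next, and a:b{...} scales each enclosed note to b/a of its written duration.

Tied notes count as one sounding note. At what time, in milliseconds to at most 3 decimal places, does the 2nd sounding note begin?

1. 0.0ms @ 0 + 452.261ms (3/2)
2. 452.261ms @ 3/2 + 452.261ms (3/2)
3. 904.523ms @ 3 + 452.261ms (3/2)
4. 1356.784ms @ 9/2 + 452.261ms (3/2)

note 2 onset = 3/2b = 452.261ms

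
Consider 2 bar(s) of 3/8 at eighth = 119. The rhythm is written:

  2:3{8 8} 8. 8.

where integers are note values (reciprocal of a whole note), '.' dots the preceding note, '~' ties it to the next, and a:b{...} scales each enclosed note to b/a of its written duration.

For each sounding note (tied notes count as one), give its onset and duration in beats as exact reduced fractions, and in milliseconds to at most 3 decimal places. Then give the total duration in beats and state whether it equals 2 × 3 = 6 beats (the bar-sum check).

1) 0.0ms=0b +756.303ms=3/2b
2) 756.303ms=3/2b +756.303ms=3/2b
3) 1512.605ms=3b +756.303ms=3/2b
4) 2268.908ms=9/2b +756.303ms=3/2b
Σ=6b of 6 (119bpm 3/8) — PASS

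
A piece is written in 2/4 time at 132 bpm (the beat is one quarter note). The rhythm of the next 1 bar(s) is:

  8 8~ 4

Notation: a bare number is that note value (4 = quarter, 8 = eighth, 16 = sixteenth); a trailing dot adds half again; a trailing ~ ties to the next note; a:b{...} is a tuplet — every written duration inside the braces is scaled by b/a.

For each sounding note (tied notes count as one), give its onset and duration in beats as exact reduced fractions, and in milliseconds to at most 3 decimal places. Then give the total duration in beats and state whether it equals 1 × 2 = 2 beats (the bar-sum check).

1) 0.0ms=0b +227.273ms=1/2b
2) 227.273ms=1/2b +681.818ms=3/2b
Σ=2b of 2 (132bpm 2/4) — PASS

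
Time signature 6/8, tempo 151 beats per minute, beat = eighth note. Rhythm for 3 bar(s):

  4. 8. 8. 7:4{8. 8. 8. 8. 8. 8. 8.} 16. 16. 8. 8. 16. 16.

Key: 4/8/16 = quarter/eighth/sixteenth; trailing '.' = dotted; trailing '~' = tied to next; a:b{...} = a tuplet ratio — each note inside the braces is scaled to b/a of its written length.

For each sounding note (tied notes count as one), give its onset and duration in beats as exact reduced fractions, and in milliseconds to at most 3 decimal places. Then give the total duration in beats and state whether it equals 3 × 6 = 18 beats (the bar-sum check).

1) 0.0ms=0b +1192.053ms=3b
2) 1192.053ms=3b +596.026ms=3/2b
3) 1788.079ms=9/2b +596.026ms=3/2b
4) 2384.106ms=6b +340.587ms=6/7b
5) 2724.693ms=48/7b +340.587ms=6/7b
6) 3065.279ms=54/7b +340.587ms=6/7b
7) 3405.866ms=60/7b +340.587ms=6/7b
8) 3746.452ms=66/7b +340.587ms=6/7b
9) 4087.039ms=72/7b +340.587ms=6/7b
10) 4427.625ms=78/7b +340.587ms=6/7b
11) 4768.212ms=12b +298.013ms=3/4b
12) 5066.225ms=51/4b +298.013ms=3/4b
13) 5364.238ms=27/2b +596.026ms=3/2b
14) 5960.265ms=15b +596.026ms=3/2b
15) 6556.291ms=33/2b +298.013ms=3/4b
16) 6854.305ms=69/4b +298.013ms=3/4b
Σ=18b of 18 (151bpm 6/8) — PASS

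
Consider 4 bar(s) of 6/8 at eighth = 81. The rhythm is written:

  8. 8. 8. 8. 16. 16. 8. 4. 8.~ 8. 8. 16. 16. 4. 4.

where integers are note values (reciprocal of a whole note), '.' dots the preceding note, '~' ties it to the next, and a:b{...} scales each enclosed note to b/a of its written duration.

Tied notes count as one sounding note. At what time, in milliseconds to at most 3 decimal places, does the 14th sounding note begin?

note 14 onset = 21b = 15555.556ms

1. 0.0ms @ 0 + 1111.111ms (3/2)
2. 1111.111ms @ 3/2 + 1111.111ms (3/2)
3. 2222.222ms @ 3 + 1111.111ms (3/2)
4. 3333.333ms @ 9/2 + 1111.111ms (3/2)
5. 4444.444ms @ 6 + 555.556ms (3/4)
6. 5000.0ms @ 27/4 + 555.556ms (3/4)
7. 5555.556ms @ 15/2 + 1111.111ms (3/2)
8. 6666.667ms @ 9 + 2222.222ms (3)
9. 8888.889ms @ 12 + 2222.222ms (3)
10. 11111.111ms @ 15 + 1111.111ms (3/2)
11. 12222.222ms @ 33/2 + 555.556ms (3/4)
12. 12777.778ms @ 69/4 + 555.556ms (3/4)
13. 13333.333ms @ 18 + 2222.222ms (3)
14. 15555.556ms @ 21 + 2222.222ms (3)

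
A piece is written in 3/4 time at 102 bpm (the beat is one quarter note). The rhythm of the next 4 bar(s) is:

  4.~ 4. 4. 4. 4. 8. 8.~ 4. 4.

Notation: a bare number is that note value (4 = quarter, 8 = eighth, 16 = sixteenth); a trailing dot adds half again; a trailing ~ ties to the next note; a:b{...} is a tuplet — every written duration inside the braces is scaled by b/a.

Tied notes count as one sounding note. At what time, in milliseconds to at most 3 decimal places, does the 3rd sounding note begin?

note 3 onset = 9/2b = 2647.059ms

1. 0.0ms @ 0 + 1764.706ms (3)
2. 1764.706ms @ 3 + 882.353ms (3/2)
3. 2647.059ms @ 9/2 + 882.353ms (3/2)
4. 3529.412ms @ 6 + 882.353ms (3/2)
5. 4411.765ms @ 15/2 + 441.176ms (3/4)
6. 4852.941ms @ 33/4 + 1323.529ms (9/4)
7. 6176.471ms @ 21/2 + 882.353ms (3/2)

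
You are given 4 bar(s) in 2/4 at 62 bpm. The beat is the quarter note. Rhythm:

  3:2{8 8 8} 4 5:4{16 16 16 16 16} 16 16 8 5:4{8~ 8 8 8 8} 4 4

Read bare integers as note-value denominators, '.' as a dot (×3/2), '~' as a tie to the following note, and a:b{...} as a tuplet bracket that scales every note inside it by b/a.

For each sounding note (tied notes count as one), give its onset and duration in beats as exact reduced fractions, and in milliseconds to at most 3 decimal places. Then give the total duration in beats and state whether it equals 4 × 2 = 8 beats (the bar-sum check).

1) 0.0ms=0b +322.581ms=1/3b
2) 322.581ms=1/3b +322.581ms=1/3b
3) 645.161ms=2/3b +322.581ms=1/3b
4) 967.742ms=1b +967.742ms=1b
5) 1935.484ms=2b +193.548ms=1/5b
6) 2129.032ms=11/5b +193.548ms=1/5b
7) 2322.581ms=12/5b +193.548ms=1/5b
8) 2516.129ms=13/5b +193.548ms=1/5b
9) 2709.677ms=14/5b +193.548ms=1/5b
10) 2903.226ms=3b +241.935ms=1/4b
11) 3145.161ms=13/4b +241.935ms=1/4b
12) 3387.097ms=7/2b +483.871ms=1/2b
13) 3870.968ms=4b +774.194ms=4/5b
14) 4645.161ms=24/5b +387.097ms=2/5b
15) 5032.258ms=26/5b +387.097ms=2/5b
16) 5419.355ms=28/5b +387.097ms=2/5b
17) 5806.452ms=6b +967.742ms=1b
18) 6774.194ms=7b +967.742ms=1b
Σ=8b of 8 (62bpm 2/4) — PASS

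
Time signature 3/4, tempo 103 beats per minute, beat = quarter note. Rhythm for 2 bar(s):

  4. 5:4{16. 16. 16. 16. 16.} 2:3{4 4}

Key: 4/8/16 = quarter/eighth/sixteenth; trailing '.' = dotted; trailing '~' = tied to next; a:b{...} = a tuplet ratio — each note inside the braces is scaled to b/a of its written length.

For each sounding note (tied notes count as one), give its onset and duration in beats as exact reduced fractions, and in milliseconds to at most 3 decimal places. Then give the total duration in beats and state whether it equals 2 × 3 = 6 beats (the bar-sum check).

1) 0.0ms=0b +873.786ms=3/2b
2) 873.786ms=3/2b +174.757ms=3/10b
3) 1048.544ms=9/5b +174.757ms=3/10b
4) 1223.301ms=21/10b +174.757ms=3/10b
5) 1398.058ms=12/5b +174.757ms=3/10b
6) 1572.816ms=27/10b +174.757ms=3/10b
7) 1747.573ms=3b +873.786ms=3/2b
8) 2621.359ms=9/2b +873.786ms=3/2b
Σ=6b of 6 (103bpm 3/4) — PASS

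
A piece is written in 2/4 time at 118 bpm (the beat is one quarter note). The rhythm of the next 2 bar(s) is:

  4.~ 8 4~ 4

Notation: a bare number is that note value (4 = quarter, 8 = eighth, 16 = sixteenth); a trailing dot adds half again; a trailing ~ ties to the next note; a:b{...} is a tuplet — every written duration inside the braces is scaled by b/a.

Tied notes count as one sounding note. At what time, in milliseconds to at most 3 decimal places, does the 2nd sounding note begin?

1. 0.0ms @ 0 + 1016.949ms (2)
2. 1016.949ms @ 2 + 1016.949ms (2)

note 2 onset = 2b = 1016.949ms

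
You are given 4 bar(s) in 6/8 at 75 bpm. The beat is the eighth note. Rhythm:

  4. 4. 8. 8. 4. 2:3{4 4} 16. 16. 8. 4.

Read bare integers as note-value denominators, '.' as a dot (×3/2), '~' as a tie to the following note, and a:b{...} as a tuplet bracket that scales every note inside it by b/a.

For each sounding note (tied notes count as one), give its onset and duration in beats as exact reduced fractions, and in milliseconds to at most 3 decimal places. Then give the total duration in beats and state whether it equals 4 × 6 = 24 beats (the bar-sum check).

1) 0.0ms=0b +2400.0ms=3b
2) 2400.0ms=3b +2400.0ms=3b
3) 4800.0ms=6b +1200.0ms=3/2b
4) 6000.0ms=15/2b +1200.0ms=3/2b
5) 7200.0ms=9b +2400.0ms=3b
6) 9600.0ms=12b +2400.0ms=3b
7) 12000.0ms=15b +2400.0ms=3b
8) 14400.0ms=18b +600.0ms=3/4b
9) 15000.0ms=75/4b +600.0ms=3/4b
10) 15600.0ms=39/2b +1200.0ms=3/2b
11) 16800.0ms=21b +2400.0ms=3b
Σ=24b of 24 (75bpm 6/8) — PASS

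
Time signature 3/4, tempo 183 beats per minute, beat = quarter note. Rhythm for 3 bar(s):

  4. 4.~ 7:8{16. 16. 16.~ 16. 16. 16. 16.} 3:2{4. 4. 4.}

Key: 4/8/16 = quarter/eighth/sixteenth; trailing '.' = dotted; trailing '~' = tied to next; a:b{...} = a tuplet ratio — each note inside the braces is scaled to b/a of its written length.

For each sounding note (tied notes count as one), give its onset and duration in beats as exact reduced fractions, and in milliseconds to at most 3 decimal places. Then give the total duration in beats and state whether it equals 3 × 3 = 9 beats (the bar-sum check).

1) 0.0ms=0b +491.803ms=3/2b
2) 491.803ms=3/2b +632.319ms=27/14b
3) 1124.122ms=24/7b +140.515ms=3/7b
4) 1264.637ms=27/7b +281.03ms=6/7b
5) 1545.667ms=33/7b +140.515ms=3/7b
6) 1686.183ms=36/7b +140.515ms=3/7b
7) 1826.698ms=39/7b +140.515ms=3/7b
8) 1967.213ms=6b +327.869ms=1b
9) 2295.082ms=7b +327.869ms=1b
10) 2622.951ms=8b +327.869ms=1b
Σ=9b of 9 (183bpm 3/4) — PASS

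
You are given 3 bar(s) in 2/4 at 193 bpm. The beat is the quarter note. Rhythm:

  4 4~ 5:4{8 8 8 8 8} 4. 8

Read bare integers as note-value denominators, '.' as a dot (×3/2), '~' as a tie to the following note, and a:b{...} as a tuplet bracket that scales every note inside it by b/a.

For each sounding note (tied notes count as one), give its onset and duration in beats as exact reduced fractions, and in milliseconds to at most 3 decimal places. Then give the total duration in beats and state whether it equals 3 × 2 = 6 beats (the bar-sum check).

1) 0.0ms=0b +310.881ms=1b
2) 310.881ms=1b +435.233ms=7/5b
3) 746.114ms=12/5b +124.352ms=2/5b
4) 870.466ms=14/5b +124.352ms=2/5b
5) 994.819ms=16/5b +124.352ms=2/5b
6) 1119.171ms=18/5b +124.352ms=2/5b
7) 1243.523ms=4b +466.321ms=3/2b
8) 1709.845ms=11/2b +155.44ms=1/2b
Σ=6b of 6 (193bpm 2/4) — PASS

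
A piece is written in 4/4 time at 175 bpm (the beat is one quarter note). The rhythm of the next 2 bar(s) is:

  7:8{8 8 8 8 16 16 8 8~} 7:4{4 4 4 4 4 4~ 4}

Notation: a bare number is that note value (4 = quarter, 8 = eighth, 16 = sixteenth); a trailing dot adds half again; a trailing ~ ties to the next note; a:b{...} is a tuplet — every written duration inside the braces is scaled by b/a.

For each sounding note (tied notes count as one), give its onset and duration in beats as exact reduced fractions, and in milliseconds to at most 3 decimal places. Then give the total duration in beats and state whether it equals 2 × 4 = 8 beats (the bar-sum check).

1) 0.0ms=0b +195.918ms=4/7b
2) 195.918ms=4/7b +195.918ms=4/7b
3) 391.837ms=8/7b +195.918ms=4/7b
4) 587.755ms=12/7b +195.918ms=4/7b
5) 783.673ms=16/7b +97.959ms=2/7b
6) 881.633ms=18/7b +97.959ms=2/7b
7) 979.592ms=20/7b +195.918ms=4/7b
8) 1175.51ms=24/7b +391.837ms=8/7b
9) 1567.347ms=32/7b +195.918ms=4/7b
10) 1763.265ms=36/7b +195.918ms=4/7b
11) 1959.184ms=40/7b +195.918ms=4/7b
12) 2155.102ms=44/7b +195.918ms=4/7b
13) 2351.02ms=48/7b +391.837ms=8/7b
Σ=8b of 8 (175bpm 4/4) — PASS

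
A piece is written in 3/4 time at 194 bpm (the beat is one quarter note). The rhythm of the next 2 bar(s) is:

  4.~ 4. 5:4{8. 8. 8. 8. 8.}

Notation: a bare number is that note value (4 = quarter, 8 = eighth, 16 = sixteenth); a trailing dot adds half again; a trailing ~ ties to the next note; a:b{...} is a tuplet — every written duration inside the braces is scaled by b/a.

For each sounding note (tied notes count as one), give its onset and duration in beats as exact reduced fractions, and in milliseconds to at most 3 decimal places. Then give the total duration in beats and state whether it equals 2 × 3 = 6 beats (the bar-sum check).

1) 0.0ms=0b +927.835ms=3b
2) 927.835ms=3b +185.567ms=3/5b
3) 1113.402ms=18/5b +185.567ms=3/5b
4) 1298.969ms=21/5b +185.567ms=3/5b
5) 1484.536ms=24/5b +185.567ms=3/5b
6) 1670.103ms=27/5b +185.567ms=3/5b
Σ=6b of 6 (194bpm 3/4) — PASS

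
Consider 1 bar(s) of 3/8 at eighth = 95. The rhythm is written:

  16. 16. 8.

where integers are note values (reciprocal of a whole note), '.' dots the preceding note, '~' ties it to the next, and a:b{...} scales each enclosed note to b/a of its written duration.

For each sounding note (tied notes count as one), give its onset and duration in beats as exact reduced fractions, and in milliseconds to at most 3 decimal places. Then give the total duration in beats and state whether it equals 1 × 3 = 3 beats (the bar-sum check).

1) 0.0ms=0b +473.684ms=3/4b
2) 473.684ms=3/4b +473.684ms=3/4b
3) 947.368ms=3/2b +947.368ms=3/2b
Σ=3b of 3 (95bpm 3/8) — PASS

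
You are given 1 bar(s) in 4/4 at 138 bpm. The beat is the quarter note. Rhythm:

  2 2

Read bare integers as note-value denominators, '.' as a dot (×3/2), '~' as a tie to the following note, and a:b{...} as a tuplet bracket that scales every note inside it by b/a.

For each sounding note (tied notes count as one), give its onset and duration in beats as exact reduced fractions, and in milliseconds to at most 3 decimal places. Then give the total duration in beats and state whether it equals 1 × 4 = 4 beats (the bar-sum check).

1) 0.0ms=0b +869.565ms=2b
2) 869.565ms=2b +869.565ms=2b
Σ=4b of 4 (138bpm 4/4) — PASS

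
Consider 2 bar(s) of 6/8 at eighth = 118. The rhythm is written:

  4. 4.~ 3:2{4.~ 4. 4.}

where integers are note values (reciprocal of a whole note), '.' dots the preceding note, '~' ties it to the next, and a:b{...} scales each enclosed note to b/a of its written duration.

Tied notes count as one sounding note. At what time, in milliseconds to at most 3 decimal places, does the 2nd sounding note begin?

1. 0.0ms @ 0 + 1525.424ms (3)
2. 1525.424ms @ 3 + 3559.322ms (7)
3. 5084.746ms @ 10 + 1016.949ms (2)

note 2 onset = 3b = 1525.424ms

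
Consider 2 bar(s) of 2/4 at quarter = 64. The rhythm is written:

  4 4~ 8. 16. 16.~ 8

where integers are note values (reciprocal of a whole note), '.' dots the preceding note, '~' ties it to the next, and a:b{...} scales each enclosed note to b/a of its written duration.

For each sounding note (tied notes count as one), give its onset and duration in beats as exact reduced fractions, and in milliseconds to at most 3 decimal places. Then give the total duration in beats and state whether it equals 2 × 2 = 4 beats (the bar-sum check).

1) 0.0ms=0b +937.5ms=1b
2) 937.5ms=1b +1640.625ms=7/4b
3) 2578.125ms=11/4b +351.562ms=3/8b
4) 2929.688ms=25/8b +820.312ms=7/8b
Σ=4b of 4 (64bpm 2/4) — PASS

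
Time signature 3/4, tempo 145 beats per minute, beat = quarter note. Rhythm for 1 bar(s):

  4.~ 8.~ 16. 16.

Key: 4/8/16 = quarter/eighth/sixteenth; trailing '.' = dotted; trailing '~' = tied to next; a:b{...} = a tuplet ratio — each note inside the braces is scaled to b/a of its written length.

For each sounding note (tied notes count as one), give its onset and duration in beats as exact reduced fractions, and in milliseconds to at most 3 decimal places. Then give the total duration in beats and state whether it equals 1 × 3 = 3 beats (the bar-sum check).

1) 0.0ms=0b +1086.207ms=21/8b
2) 1086.207ms=21/8b +155.172ms=3/8b
Σ=3b of 3 (145bpm 3/4) — PASS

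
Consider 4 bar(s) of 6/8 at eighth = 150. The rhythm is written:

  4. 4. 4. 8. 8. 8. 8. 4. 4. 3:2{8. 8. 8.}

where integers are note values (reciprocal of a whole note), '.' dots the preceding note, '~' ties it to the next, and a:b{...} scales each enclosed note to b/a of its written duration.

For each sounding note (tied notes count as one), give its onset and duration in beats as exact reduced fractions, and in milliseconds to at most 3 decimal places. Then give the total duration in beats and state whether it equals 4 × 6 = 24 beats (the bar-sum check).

1) 0.0ms=0b +1200.0ms=3b
2) 1200.0ms=3b +1200.0ms=3b
3) 2400.0ms=6b +1200.0ms=3b
4) 3600.0ms=9b +600.0ms=3/2b
5) 4200.0ms=21/2b +600.0ms=3/2b
6) 4800.0ms=12b +600.0ms=3/2b
7) 5400.0ms=27/2b +600.0ms=3/2b
8) 6000.0ms=15b +1200.0ms=3b
9) 7200.0ms=18b +1200.0ms=3b
10) 8400.0ms=21b +400.0ms=1b
11) 8800.0ms=22b +400.0ms=1b
12) 9200.0ms=23b +400.0ms=1b
Σ=24b of 24 (150bpm 6/8) — PASS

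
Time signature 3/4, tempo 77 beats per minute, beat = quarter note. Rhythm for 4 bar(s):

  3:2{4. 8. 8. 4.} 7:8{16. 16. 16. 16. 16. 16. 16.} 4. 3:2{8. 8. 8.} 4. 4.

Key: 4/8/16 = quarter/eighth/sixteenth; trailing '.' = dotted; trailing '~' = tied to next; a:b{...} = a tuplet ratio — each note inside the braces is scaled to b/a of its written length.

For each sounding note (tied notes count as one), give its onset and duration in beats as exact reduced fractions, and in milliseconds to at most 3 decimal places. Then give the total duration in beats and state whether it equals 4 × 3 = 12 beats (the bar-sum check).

1) 0.0ms=0b +779.221ms=1b
2) 779.221ms=1b +389.61ms=1/2b
3) 1168.831ms=3/2b +389.61ms=1/2b
4) 1558.442ms=2b +779.221ms=1b
5) 2337.662ms=3b +333.952ms=3/7b
6) 2671.614ms=24/7b +333.952ms=3/7b
7) 3005.566ms=27/7b +333.952ms=3/7b
8) 3339.518ms=30/7b +333.952ms=3/7b
9) 3673.469ms=33/7b +333.952ms=3/7b
10) 4007.421ms=36/7b +333.952ms=3/7b
11) 4341.373ms=39/7b +333.952ms=3/7b
12) 4675.325ms=6b +1168.831ms=3/2b
13) 5844.156ms=15/2b +389.61ms=1/2b
14) 6233.766ms=8b +389.61ms=1/2b
15) 6623.377ms=17/2b +389.61ms=1/2b
16) 7012.987ms=9b +1168.831ms=3/2b
17) 8181.818ms=21/2b +1168.831ms=3/2b
Σ=12b of 12 (77bpm 3/4) — PASS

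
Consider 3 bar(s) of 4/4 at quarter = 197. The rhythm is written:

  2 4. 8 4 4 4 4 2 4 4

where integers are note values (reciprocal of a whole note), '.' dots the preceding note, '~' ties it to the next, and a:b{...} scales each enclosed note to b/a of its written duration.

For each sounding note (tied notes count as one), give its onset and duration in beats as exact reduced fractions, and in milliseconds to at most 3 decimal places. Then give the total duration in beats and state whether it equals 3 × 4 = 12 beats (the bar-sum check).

1) 0.0ms=0b +609.137ms=2b
2) 609.137ms=2b +456.853ms=3/2b
3) 1065.99ms=7/2b +152.284ms=1/2b
4) 1218.274ms=4b +304.569ms=1b
5) 1522.843ms=5b +304.569ms=1b
6) 1827.411ms=6b +304.569ms=1b
7) 2131.98ms=7b +304.569ms=1b
8) 2436.548ms=8b +609.137ms=2b
9) 3045.685ms=10b +304.569ms=1b
10) 3350.254ms=11b +304.569ms=1b
Σ=12b of 12 (197bpm 4/4) — PASS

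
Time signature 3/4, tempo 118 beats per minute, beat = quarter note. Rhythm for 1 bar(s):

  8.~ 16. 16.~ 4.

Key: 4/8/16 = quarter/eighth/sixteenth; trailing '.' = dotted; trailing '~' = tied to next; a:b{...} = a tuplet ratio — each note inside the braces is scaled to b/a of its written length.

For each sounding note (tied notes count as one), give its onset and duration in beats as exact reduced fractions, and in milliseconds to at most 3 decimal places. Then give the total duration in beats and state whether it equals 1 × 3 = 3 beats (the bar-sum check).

1) 0.0ms=0b +572.034ms=9/8b
2) 572.034ms=9/8b +953.39ms=15/8b
Σ=3b of 3 (118bpm 3/4) — PASS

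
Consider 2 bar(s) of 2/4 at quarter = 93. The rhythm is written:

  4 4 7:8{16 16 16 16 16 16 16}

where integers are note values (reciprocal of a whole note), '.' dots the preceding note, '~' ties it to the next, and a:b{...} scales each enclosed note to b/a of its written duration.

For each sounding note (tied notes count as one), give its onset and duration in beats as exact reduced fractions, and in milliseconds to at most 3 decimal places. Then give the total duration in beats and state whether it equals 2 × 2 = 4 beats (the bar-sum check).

1) 0.0ms=0b +645.161ms=1b
2) 645.161ms=1b +645.161ms=1b
3) 1290.323ms=2b +184.332ms=2/7b
4) 1474.654ms=16/7b +184.332ms=2/7b
5) 1658.986ms=18/7b +184.332ms=2/7b
6) 1843.318ms=20/7b +184.332ms=2/7b
7) 2027.65ms=22/7b +184.332ms=2/7b
8) 2211.982ms=24/7b +184.332ms=2/7b
9) 2396.313ms=26/7b +184.332ms=2/7b
Σ=4b of 4 (93bpm 2/4) — PASS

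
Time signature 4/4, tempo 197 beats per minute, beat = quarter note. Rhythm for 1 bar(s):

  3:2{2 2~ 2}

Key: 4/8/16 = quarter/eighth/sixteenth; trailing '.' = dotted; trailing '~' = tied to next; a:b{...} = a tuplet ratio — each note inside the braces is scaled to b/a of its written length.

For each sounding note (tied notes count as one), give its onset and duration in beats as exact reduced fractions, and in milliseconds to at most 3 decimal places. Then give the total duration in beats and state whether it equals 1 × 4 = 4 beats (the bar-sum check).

1) 0.0ms=0b +406.091ms=4/3b
2) 406.091ms=4/3b +812.183ms=8/3b
Σ=4b of 4 (197bpm 4/4) — PASS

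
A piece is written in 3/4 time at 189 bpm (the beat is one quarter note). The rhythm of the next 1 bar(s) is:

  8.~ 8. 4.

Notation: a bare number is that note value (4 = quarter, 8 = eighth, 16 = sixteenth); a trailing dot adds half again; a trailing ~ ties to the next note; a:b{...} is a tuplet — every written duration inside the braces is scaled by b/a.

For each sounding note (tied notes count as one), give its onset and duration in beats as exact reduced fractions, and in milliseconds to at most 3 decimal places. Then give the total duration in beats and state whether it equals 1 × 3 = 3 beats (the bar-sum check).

1) 0.0ms=0b +476.19ms=3/2b
2) 476.19ms=3/2b +476.19ms=3/2b
Σ=3b of 3 (189bpm 3/4) — PASS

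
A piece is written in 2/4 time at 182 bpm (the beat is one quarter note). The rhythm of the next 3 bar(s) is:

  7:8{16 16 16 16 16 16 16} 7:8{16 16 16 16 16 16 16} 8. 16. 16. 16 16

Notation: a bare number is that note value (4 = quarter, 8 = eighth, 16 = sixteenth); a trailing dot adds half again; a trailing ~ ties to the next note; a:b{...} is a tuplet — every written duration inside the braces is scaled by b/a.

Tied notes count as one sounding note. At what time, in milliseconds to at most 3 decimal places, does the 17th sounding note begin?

note 17 onset = 41/8b = 1689.56ms

1. 0.0ms @ 0 + 94.192ms (2/7)
2. 94.192ms @ 2/7 + 94.192ms (2/7)
3. 188.383ms @ 4/7 + 94.192ms (2/7)
4. 282.575ms @ 6/7 + 94.192ms (2/7)
5. 376.766ms @ 8/7 + 94.192ms (2/7)
6. 470.958ms @ 10/7 + 94.192ms (2/7)
7. 565.149ms @ 12/7 + 94.192ms (2/7)
8. 659.341ms @ 2 + 94.192ms (2/7)
9. 753.532ms @ 16/7 + 94.192ms (2/7)
10. 847.724ms @ 18/7 + 94.192ms (2/7)
11. 941.915ms @ 20/7 + 94.192ms (2/7)
12. 1036.107ms @ 22/7 + 94.192ms (2/7)
13. 1130.298ms @ 24/7 + 94.192ms (2/7)
14. 1224.49ms @ 26/7 + 94.192ms (2/7)
15. 1318.681ms @ 4 + 247.253ms (3/4)
16. 1565.934ms @ 19/4 + 123.626ms (3/8)
17. 1689.56ms @ 41/8 + 123.626ms (3/8)
18. 1813.187ms @ 11/2 + 82.418ms (1/4)
19. 1895.604ms @ 23/4 + 82.418ms (1/4)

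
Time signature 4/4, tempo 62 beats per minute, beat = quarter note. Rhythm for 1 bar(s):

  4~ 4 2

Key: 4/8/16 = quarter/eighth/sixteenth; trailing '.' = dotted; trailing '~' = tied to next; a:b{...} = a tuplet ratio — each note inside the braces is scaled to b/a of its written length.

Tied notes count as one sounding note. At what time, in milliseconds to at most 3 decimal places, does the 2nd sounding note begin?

1. 0.0ms @ 0 + 1935.484ms (2)
2. 1935.484ms @ 2 + 1935.484ms (2)

note 2 onset = 2b = 1935.484ms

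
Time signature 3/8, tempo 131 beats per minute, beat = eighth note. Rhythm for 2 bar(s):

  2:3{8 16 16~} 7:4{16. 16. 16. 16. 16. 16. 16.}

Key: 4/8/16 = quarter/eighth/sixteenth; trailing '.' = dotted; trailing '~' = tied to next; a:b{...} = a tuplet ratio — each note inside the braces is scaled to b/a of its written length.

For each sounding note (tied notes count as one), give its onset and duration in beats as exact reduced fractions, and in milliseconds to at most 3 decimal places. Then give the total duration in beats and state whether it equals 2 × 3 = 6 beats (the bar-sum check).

1) 0.0ms=0b +687.023ms=3/2b
2) 687.023ms=3/2b +343.511ms=3/4b
3) 1030.534ms=9/4b +539.804ms=33/28b
4) 1570.338ms=24/7b +196.292ms=3/7b
5) 1766.63ms=27/7b +196.292ms=3/7b
6) 1962.923ms=30/7b +196.292ms=3/7b
7) 2159.215ms=33/7b +196.292ms=3/7b
8) 2355.507ms=36/7b +196.292ms=3/7b
9) 2551.799ms=39/7b +196.292ms=3/7b
Σ=6b of 6 (131bpm 3/8) — PASS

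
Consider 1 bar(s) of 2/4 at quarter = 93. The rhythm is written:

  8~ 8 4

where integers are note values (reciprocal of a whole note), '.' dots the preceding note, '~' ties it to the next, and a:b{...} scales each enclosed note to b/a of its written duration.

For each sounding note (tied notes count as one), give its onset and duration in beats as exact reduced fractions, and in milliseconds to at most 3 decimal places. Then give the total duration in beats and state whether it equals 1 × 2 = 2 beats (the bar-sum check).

1) 0.0ms=0b +645.161ms=1b
2) 645.161ms=1b +645.161ms=1b
Σ=2b of 2 (93bpm 2/4) — PASS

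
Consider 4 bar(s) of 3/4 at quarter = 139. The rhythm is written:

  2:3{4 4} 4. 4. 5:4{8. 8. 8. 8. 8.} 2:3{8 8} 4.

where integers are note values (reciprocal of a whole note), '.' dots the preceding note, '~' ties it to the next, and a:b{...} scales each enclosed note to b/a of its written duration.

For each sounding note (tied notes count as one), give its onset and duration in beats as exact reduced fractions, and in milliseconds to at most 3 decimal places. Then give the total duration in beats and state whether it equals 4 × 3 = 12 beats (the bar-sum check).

1) 0.0ms=0b +647.482ms=3/2b
2) 647.482ms=3/2b +647.482ms=3/2b
3) 1294.964ms=3b +647.482ms=3/2b
4) 1942.446ms=9/2b +647.482ms=3/2b
5) 2589.928ms=6b +258.993ms=3/5b
6) 2848.921ms=33/5b +258.993ms=3/5b
7) 3107.914ms=36/5b +258.993ms=3/5b
8) 3366.906ms=39/5b +258.993ms=3/5b
9) 3625.899ms=42/5b +258.993ms=3/5b
10) 3884.892ms=9b +323.741ms=3/4b
11) 4208.633ms=39/4b +323.741ms=3/4b
12) 4532.374ms=21/2b +647.482ms=3/2b
Σ=12b of 12 (139bpm 3/4) — PASS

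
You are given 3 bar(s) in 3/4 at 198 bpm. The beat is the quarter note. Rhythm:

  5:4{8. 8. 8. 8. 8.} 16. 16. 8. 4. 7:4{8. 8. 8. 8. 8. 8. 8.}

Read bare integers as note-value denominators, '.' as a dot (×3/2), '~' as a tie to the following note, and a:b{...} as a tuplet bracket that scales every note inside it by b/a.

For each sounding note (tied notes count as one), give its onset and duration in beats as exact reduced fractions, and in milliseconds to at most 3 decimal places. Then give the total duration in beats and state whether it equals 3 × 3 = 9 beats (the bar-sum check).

1) 0.0ms=0b +181.818ms=3/5b
2) 181.818ms=3/5b +181.818ms=3/5b
3) 363.636ms=6/5b +181.818ms=3/5b
4) 545.455ms=9/5b +181.818ms=3/5b
5) 727.273ms=12/5b +181.818ms=3/5b
6) 909.091ms=3b +113.636ms=3/8b
7) 1022.727ms=27/8b +113.636ms=3/8b
8) 1136.364ms=15/4b +227.273ms=3/4b
9) 1363.636ms=9/2b +454.545ms=3/2b
10) 1818.182ms=6b +129.87ms=3/7b
11) 1948.052ms=45/7b +129.87ms=3/7b
12) 2077.922ms=48/7b +129.87ms=3/7b
13) 2207.792ms=51/7b +129.87ms=3/7b
14) 2337.662ms=54/7b +129.87ms=3/7b
15) 2467.532ms=57/7b +129.87ms=3/7b
16) 2597.403ms=60/7b +129.87ms=3/7b
Σ=9b of 9 (198bpm 3/4) — PASS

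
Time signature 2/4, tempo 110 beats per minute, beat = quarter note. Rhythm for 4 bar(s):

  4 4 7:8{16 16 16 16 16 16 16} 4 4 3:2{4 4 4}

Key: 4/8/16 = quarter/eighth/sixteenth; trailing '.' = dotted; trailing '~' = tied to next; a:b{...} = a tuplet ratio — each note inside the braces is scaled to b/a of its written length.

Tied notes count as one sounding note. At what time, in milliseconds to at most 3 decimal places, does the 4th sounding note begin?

1. 0.0ms @ 0 + 545.455ms (1)
2. 545.455ms @ 1 + 545.455ms (1)
3. 1090.909ms @ 2 + 155.844ms (2/7)
4. 1246.753ms @ 16/7 + 155.844ms (2/7)
5. 1402.597ms @ 18/7 + 155.844ms (2/7)
6. 1558.442ms @ 20/7 + 155.844ms (2/7)
7. 1714.286ms @ 22/7 + 155.844ms (2/7)
8. 1870.13ms @ 24/7 + 155.844ms (2/7)
9. 2025.974ms @ 26/7 + 155.844ms (2/7)
10. 2181.818ms @ 4 + 545.455ms (1)
11. 2727.273ms @ 5 + 545.455ms (1)
12. 3272.727ms @ 6 + 363.636ms (2/3)
13. 3636.364ms @ 20/3 + 363.636ms (2/3)
14. 4000.0ms @ 22/3 + 363.636ms (2/3)

note 4 onset = 16/7b = 1246.753ms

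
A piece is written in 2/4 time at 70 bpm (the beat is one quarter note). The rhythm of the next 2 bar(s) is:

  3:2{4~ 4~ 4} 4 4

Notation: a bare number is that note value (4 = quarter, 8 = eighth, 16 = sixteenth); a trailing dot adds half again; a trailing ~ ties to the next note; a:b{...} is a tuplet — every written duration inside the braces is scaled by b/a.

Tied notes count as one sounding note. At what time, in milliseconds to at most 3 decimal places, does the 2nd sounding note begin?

1. 0.0ms @ 0 + 1714.286ms (2)
2. 1714.286ms @ 2 + 857.143ms (1)
3. 2571.429ms @ 3 + 857.143ms (1)

note 2 onset = 2b = 1714.286ms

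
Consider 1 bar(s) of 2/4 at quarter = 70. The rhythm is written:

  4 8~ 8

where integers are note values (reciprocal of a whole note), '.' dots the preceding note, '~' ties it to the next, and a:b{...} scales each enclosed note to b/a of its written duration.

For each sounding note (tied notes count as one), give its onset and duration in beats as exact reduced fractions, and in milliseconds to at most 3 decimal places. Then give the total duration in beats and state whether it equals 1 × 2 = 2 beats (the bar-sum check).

1) 0.0ms=0b +857.143ms=1b
2) 857.143ms=1b +857.143ms=1b
Σ=2b of 2 (70bpm 2/4) — PASS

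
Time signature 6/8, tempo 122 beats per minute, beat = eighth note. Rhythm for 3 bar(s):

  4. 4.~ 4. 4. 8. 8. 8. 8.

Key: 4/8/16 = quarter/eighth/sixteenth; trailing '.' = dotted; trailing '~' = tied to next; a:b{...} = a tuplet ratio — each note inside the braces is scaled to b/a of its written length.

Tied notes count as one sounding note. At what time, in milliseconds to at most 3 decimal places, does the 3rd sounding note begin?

note 3 onset = 9b = 4426.23ms

1. 0.0ms @ 0 + 1475.41ms (3)
2. 1475.41ms @ 3 + 2950.82ms (6)
3. 4426.23ms @ 9 + 1475.41ms (3)
4. 5901.639ms @ 12 + 737.705ms (3/2)
5. 6639.344ms @ 27/2 + 737.705ms (3/2)
6. 7377.049ms @ 15 + 737.705ms (3/2)
7. 8114.754ms @ 33/2 + 737.705ms (3/2)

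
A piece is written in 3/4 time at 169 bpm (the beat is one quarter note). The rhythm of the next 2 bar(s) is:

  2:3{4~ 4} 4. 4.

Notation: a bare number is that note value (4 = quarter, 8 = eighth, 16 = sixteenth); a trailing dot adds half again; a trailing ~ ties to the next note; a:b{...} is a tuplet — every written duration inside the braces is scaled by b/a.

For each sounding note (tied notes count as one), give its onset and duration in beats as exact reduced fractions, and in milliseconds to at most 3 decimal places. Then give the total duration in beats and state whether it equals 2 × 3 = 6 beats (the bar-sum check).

1) 0.0ms=0b +1065.089ms=3b
2) 1065.089ms=3b +532.544ms=3/2b
3) 1597.633ms=9/2b +532.544ms=3/2b
Σ=6b of 6 (169bpm 3/4) — PASS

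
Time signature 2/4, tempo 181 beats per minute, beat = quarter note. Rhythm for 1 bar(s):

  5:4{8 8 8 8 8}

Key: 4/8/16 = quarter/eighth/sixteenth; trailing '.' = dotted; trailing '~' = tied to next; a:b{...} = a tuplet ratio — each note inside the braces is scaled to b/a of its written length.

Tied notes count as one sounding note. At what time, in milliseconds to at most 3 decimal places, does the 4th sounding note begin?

note 4 onset = 6/5b = 397.79ms

1. 0.0ms @ 0 + 132.597ms (2/5)
2. 132.597ms @ 2/5 + 132.597ms (2/5)
3. 265.193ms @ 4/5 + 132.597ms (2/5)
4. 397.79ms @ 6/5 + 132.597ms (2/5)
5. 530.387ms @ 8/5 + 132.597ms (2/5)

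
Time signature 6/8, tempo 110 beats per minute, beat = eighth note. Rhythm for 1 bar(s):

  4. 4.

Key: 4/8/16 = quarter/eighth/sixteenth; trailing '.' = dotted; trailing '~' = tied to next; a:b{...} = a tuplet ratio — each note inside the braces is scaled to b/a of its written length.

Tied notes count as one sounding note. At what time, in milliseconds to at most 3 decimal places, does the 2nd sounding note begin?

note 2 onset = 3b = 1636.364ms

1. 0.0ms @ 0 + 1636.364ms (3)
2. 1636.364ms @ 3 + 1636.364ms (3)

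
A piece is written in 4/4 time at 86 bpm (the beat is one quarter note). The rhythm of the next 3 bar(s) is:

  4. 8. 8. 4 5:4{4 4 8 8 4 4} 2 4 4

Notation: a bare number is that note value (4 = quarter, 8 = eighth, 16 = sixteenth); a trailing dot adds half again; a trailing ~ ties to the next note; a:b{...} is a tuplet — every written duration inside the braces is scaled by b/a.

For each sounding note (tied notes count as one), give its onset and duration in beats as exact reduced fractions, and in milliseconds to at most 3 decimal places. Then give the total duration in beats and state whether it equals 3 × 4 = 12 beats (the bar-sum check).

1) 0.0ms=0b +1046.512ms=3/2b
2) 1046.512ms=3/2b +523.256ms=3/4b
3) 1569.767ms=9/4b +523.256ms=3/4b
4) 2093.023ms=3b +697.674ms=1b
5) 2790.698ms=4b +558.14ms=4/5b
6) 3348.837ms=24/5b +558.14ms=4/5b
7) 3906.977ms=28/5b +279.07ms=2/5b
8) 4186.047ms=6b +279.07ms=2/5b
9) 4465.116ms=32/5b +558.14ms=4/5b
10) 5023.256ms=36/5b +558.14ms=4/5b
11) 5581.395ms=8b +1395.349ms=2b
12) 6976.744ms=10b +697.674ms=1b
13) 7674.419ms=11b +697.674ms=1b
Σ=12b of 12 (86bpm 4/4) — PASS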